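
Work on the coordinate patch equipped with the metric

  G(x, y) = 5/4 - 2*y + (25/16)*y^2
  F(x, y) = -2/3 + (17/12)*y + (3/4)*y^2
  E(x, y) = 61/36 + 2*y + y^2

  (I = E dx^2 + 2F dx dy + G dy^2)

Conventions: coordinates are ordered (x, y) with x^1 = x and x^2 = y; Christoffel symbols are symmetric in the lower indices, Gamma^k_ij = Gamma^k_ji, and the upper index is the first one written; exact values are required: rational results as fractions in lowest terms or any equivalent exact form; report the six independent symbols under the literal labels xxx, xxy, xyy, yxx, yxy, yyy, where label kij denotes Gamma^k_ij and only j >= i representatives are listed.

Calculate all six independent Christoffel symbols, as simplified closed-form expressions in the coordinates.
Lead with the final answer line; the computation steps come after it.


Answer: Gamma_xxx = (432*y^3 + 1248*y^2 + 432*y - 384)/(576*y^4 - 576*y^3 - 639*y^2 + 576*y + 964), Gamma_xxy = (900*y^3 - 252*y^2 - 432*y + 720)/(576*y^4 - 576*y^3 - 639*y^2 + 576*y + 964), Gamma_xyy = (675*y^3 - 1296*y^2 + 864*y + 636)/(576*y^4 - 576*y^3 - 639*y^2 + 576*y + 964), Gamma_yxx = (-576*y^3 - 1728*y^2 - 2128*y - 976)/(576*y^4 - 576*y^3 - 639*y^2 + 576*y + 964), Gamma_yxy = (-432*y^3 - 1248*y^2 - 432*y + 384)/(576*y^4 - 576*y^3 - 639*y^2 + 576*y + 964), Gamma_yyy = (252*y^3 - 612*y^2 - 207*y - 432)/(576*y^4 - 576*y^3 - 639*y^2 + 576*y + 964)

E = 61/36 + 2*y + y^2; F = -2/3 + (17/12)*y + (3/4)*y^2; G = 5/4 - 2*y + (25/16)*y^2
Gamma^k_ij = (1/2) g^{kl} (d_i g_jl + d_j g_il - d_l g_ij), with g^inv = (1/(EG-F^2)) [[G, -F], [-F, E]]
first partials: E_x = 0, E_y = 2 + 2*y, F_x = 0, F_y = 17/12 + (3/2)*y, G_x = 0, G_y = -2 + (25/8)*y
D = EG - F^2 = 241/144 + y - (71/64)*y^2 - y^3 + y^4
expanded: Gamma^x_xx = (G E_x - 2F F_x + F E_y)/(2D), Gamma^x_xy = (G E_y - F G_x)/(2D), Gamma^x_yy = (2G F_y - G G_x - F G_y)/(2D), Gamma^y_xx = (2E F_x - E E_y - F E_x)/(2D), Gamma^y_xy = (E G_x - F E_y)/(2D), Gamma^y_yy = (E G_y - 2F F_y + F G_x)/(2D); substitute and cancel common factors


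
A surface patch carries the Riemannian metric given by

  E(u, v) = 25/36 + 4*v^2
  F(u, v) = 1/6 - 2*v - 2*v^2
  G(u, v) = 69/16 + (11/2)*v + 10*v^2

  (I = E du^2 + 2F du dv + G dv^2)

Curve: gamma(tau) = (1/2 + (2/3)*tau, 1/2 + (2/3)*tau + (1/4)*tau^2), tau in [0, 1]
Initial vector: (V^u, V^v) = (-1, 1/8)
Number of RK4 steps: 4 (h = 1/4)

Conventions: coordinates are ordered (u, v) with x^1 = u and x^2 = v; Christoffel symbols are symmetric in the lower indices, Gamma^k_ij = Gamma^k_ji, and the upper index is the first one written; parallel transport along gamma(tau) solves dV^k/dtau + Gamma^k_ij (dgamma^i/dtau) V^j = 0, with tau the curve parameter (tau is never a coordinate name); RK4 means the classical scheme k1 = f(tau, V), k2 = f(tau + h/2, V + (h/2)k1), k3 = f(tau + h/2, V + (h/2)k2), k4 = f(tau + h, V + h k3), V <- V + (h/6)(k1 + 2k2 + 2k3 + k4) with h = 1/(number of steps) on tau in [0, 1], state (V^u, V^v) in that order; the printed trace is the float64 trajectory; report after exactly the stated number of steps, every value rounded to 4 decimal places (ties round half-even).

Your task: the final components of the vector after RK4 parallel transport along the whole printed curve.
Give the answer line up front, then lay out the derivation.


Answer: V^u = -0.4202, V^v = 0.0783

gamma'(tau) = (2/3, 2/3 + (1/2)*tau); f(tau, V)^k = -Gamma^k_ij(gamma(tau)) gamma'^i(tau) V^j; h = 1/4; intermediate values shown to 6 dp
curve data and Christoffel symbols at the stage parameters:
  tau = 0.000000: gamma = (0.500000, 0.500000), gamma' = (0.666667, 0.666667); Gamma_uuu = -0.184860, Gamma_uuv = 1.325791, Gamma_uvv = -1.935251, Gamma_vuu = -0.234926, Gamma_vuv = 0.184860, Gamma_vvv = 0.540619
  tau = 0.125000: gamma = (0.583333, 0.587240), gamma' = (0.666667, 0.729167); Gamma_uuu = -0.200253, Gamma_uuv = 1.296572, Gamma_uvv = -1.665451, Gamma_vuu = -0.244649, Gamma_vuv = 0.200253, Gamma_vvv = 0.527283
  tau = 0.250000: gamma = (0.666667, 0.682292), gamma' = (0.666667, 0.791667); Gamma_uuu = -0.207603, Gamma_uuv = 1.240409, Gamma_uvv = -1.421215, Gamma_vuu = -0.249298, Gamma_vuv = 0.207603, Gamma_vvv = 0.514704
  tau = 0.375000: gamma = (0.750000, 0.785156), gamma' = (0.666667, 0.854167); Gamma_uuu = -0.208016, Gamma_uuv = 1.167309, Gamma_uvv = -1.208487, Gamma_vuu = -0.249337, Gamma_vuv = 0.208016, Gamma_vvv = 0.501183
  tau = 0.500000: gamma = (0.833333, 0.895833), gamma' = (0.666667, 0.916667); Gamma_uuu = -0.203138, Gamma_uuv = 1.085789, Gamma_uvv = -1.028067, Gamma_vuu = -0.245557, Gamma_vuv = 0.203138, Gamma_vvv = 0.485824
  tau = 0.625000: gamma = (0.916667, 1.014323), gamma' = (0.666667, 0.979167); Gamma_uuu = -0.194660, Gamma_uuv = 1.002172, Gamma_uvv = -0.877594, Gamma_vuu = -0.238868, Gamma_vuv = 0.194660, Gamma_vvv = 0.468456
  tau = 0.750000: gamma = (1.000000, 1.140625), gamma' = (0.666667, 1.041667); Gamma_uuu = -0.184028, Gamma_uuv = 0.920650, Gamma_uvv = -0.753230, Gamma_vuu = -0.230143, Gamma_vuv = 0.184028, Gamma_vvv = 0.449375
  tau = 0.875000: gamma = (1.083333, 1.274740), gamma' = (0.666667, 1.104167); Gamma_uuu = -0.172352, Gamma_uuv = 0.843693, Gamma_uvv = -0.650786, Gamma_vuu = -0.220133, Gamma_vuv = 0.172352, Gamma_vvv = 0.429101
  tau = 1.000000: gamma = (1.166667, 1.416667), gamma' = (0.666667, 1.166667); Gamma_uuu = -0.160412, Gamma_uuv = 0.772545, Gamma_uvv = -0.566331, Gamma_vuu = -0.209436, Gamma_vuv = 0.160412, Gamma_vvv = 0.408200
step 0: V^u = -1.0000, V^v = 0.1250
step 1: k1 = (0.811409, -0.093834), k2 = (0.769212, -0.074021), k3 = (0.774361, -0.075394), k4 = (0.711931, -0.059434); V <- V + (h/6)(k1 + 2k2 + 2k3 + k4): V^u = -0.8079, V^v = 0.1062
step 2: k1 = (0.713189, -0.059443), k2 = (0.642055, -0.047725), k3 = (0.650060, -0.048453), k4 = (0.575504, -0.040096); V <- V + (h/6)(k1 + 2k2 + 2k3 + k4): V^u = -0.6465, V^v = 0.0940
step 3: k1 = (0.576477, -0.040042), k2 = (0.506184, -0.034356), k3 = (0.513802, -0.034499), k4 = (0.447864, -0.030613); V <- V + (h/6)(k1 + 2k2 + 2k3 + k4): V^u = -0.5188, V^v = 0.0853
step 4: k1 = (0.448499, -0.030550), k2 = (0.390667, -0.027825), k3 = (0.396624, -0.027710), k4 = (0.344805, -0.025771); V <- V + (h/6)(k1 + 2k2 + 2k3 + k4): V^u = -0.4202, V^v = 0.0783


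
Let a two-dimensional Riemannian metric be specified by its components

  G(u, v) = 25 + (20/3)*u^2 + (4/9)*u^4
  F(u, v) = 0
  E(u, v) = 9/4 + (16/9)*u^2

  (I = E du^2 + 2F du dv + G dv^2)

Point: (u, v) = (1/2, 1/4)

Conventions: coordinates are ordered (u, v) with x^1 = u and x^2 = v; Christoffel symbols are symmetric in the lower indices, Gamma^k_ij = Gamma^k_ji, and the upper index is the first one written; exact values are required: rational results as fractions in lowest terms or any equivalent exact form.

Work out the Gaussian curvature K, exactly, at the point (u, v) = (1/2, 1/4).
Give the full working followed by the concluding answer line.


E = 97/36, F = 0, G = 961/36, EG - F^2 = 93217/1296 at the point
E_u = 16/9, E_v = 0, F_u = 0, F_v = 0, G_u = 62/9, G_v = 0
E_vv = 0, F_uv = 0, G_uu = 44/3
Apply the Brioschi formula K = (det M1 - det M2)/(EG - F^2)^2 over the derivative matrices of E, F, G.
M1 = [[-E_vv/2 + F_uv - G_uu/2, E_u/2, F_u - E_v/2], [F_v - G_u/2, E, F], [G_v/2, F, G]] = [[-22/3, 8/9, 0], [-31/9, 97/36, 0], [0, 0, 961/36]]; det M1 = -2599505/5832
M2 = [[0, E_v/2, G_u/2], [E_v/2, E, F], [G_u/2, F, G]] = [[0, 0, 31/9], [0, 97/36, 0], [31/9, 0, 961/36]]; det M2 = -93217/2916
det M1 - det M2 = -29791/72; K = -29791/72 / (93217/1296)^2 = -23328/291679

Answer: K = -23328/291679


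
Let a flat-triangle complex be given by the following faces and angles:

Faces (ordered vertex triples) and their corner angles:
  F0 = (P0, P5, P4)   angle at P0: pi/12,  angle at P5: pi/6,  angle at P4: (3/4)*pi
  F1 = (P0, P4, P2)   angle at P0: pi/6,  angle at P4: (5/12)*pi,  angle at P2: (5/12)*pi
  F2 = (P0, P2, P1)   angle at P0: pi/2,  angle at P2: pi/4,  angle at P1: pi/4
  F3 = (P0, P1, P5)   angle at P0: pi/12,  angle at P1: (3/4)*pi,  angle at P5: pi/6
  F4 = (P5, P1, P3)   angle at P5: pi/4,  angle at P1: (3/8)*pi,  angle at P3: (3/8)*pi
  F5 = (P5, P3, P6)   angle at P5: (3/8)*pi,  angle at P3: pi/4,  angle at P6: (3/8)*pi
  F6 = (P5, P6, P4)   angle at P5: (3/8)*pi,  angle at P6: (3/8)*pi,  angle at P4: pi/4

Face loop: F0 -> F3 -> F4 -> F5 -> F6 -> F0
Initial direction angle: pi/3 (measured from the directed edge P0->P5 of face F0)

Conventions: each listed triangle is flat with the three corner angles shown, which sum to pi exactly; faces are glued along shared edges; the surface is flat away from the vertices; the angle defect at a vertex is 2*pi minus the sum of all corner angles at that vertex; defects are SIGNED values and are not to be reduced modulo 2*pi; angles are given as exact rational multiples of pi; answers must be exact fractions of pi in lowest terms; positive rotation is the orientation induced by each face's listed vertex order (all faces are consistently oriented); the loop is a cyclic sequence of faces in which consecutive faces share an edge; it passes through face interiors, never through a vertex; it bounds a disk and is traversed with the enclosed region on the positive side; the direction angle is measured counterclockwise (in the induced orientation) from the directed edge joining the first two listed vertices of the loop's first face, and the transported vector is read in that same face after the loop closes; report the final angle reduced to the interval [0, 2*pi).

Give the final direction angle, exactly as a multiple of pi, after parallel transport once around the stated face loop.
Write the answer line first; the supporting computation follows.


Answer: final direction angle = pi

enclosed vertex P5: corner angles sum to (4/3)*pi, defect = 2*pi - (4/3)*pi = (2/3)*pi
transport around the loop rotates by the sum of enclosed defects; add to the initial angle mod 2*pi
final angle = pi/3 + (2/3)*pi = pi (mod 2*pi)


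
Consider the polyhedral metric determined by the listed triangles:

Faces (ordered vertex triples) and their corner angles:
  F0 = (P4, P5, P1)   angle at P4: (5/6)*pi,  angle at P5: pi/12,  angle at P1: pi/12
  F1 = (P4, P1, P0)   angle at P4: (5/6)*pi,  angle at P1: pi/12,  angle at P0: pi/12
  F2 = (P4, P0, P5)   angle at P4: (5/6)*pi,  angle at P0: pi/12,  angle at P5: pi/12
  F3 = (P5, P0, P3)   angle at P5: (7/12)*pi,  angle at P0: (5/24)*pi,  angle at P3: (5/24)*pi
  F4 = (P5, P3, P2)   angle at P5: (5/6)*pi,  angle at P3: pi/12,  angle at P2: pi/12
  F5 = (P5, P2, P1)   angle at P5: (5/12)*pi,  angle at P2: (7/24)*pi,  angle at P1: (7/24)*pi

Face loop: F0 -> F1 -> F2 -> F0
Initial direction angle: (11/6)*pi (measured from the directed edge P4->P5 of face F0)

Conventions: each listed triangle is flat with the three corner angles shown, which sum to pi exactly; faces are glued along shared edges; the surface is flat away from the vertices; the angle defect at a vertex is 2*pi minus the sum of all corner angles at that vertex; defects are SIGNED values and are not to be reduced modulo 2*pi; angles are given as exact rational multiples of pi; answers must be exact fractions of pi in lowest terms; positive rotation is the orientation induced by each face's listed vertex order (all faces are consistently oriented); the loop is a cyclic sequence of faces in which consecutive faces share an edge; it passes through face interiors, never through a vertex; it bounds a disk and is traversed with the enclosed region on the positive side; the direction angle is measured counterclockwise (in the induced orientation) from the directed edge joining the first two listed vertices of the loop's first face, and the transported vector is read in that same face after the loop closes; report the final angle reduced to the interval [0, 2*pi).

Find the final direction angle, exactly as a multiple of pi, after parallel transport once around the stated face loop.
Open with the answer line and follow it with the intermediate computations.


Answer: final direction angle = (4/3)*pi

enclosed vertex P4: corner angles sum to (5/2)*pi, defect = 2*pi - (5/2)*pi = -pi/2
summing the enclosed defects onto the initial angle, mod 2*pi in the induced orientation:
final angle = (11/6)*pi - pi/2 = (4/3)*pi (mod 2*pi)


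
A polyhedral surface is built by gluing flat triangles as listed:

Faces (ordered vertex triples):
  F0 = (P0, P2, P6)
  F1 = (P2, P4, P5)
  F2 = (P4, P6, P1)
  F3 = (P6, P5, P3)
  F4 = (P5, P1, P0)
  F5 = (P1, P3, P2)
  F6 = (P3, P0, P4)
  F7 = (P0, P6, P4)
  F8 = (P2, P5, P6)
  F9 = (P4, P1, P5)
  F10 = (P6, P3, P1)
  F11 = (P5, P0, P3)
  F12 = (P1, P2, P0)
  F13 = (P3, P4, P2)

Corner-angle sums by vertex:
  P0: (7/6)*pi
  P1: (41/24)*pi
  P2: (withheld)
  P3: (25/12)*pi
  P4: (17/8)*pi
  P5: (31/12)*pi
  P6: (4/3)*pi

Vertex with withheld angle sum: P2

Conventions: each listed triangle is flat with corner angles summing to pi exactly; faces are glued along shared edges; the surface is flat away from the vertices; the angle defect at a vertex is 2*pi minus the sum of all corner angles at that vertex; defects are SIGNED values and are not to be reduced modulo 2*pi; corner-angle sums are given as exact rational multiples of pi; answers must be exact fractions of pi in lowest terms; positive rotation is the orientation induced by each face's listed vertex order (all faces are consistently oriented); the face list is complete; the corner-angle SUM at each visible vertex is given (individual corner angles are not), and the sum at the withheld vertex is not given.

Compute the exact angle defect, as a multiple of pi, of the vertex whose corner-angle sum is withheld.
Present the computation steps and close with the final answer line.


V = 7, E = 21, F = 14; chi = V - E + F = 0
Gauss-Bonnet: total defect = 2*pi*chi = 0; visible defects sum to pi

Answer: defect(P2) = -pi


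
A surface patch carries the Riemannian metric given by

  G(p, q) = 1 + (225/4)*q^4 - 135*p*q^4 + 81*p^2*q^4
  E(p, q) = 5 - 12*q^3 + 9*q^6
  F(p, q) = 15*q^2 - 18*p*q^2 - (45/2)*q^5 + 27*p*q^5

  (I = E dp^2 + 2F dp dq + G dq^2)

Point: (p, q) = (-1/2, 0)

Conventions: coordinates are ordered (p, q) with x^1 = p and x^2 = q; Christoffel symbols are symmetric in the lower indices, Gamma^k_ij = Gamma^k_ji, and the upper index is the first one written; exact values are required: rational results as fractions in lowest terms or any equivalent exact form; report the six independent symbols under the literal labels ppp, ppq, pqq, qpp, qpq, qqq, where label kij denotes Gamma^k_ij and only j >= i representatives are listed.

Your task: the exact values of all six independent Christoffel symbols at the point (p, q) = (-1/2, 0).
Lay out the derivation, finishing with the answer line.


E = 5, F = 0, G = 1 at the point
E_p = 0, E_q = 0, F_p = 0, F_q = 0, G_p = 0, G_q = 0
EG - F^2 = 5;  g^inv = (1/5) * [[1, 0], [0, 5]]
first-kind symbols [ij,l] = (1/2)(d_i g_jl + d_j g_il - d_l g_ij): [pp,p] = E_p/2 = 0, [pp,q] = F_p - E_q/2 = 0, [pq,p] = E_q/2 = 0, [pq,q] = G_p/2 = 0, [qq,p] = F_q - G_p/2 = 0, [qq,q] = G_q/2 = 0
Gamma^p_ij = (G*[ij,p] - F*[ij,q])/(EG - F^2), Gamma^q_ij = (E*[ij,q] - F*[ij,p])/(EG - F^2)

Answer: Gamma_ppp = 0, Gamma_ppq = 0, Gamma_pqq = 0, Gamma_qpp = 0, Gamma_qpq = 0, Gamma_qqq = 0


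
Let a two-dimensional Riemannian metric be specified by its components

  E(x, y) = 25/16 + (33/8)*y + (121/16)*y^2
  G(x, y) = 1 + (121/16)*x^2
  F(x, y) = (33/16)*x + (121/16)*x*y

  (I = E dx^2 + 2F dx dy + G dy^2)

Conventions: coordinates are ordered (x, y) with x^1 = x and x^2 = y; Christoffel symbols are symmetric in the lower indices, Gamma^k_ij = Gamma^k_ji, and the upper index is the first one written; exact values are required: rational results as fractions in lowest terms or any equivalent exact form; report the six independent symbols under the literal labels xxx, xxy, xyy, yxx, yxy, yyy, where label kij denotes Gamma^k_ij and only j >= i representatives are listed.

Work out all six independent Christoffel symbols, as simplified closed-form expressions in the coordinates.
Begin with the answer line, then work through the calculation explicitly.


Answer: Gamma_xxx = 0, Gamma_xxy = (121*y + 33)/(121*x^2 + 121*y^2 + 66*y + 25), Gamma_xyy = 0, Gamma_yxx = 0, Gamma_yxy = 121*x/(121*x^2 + 121*y^2 + 66*y + 25), Gamma_yyy = 0

E = 25/16 + (33/8)*y + (121/16)*y^2; F = (33/16)*x + (121/16)*x*y; G = 1 + (121/16)*x^2
Gamma^k_ij = (1/2) g^{kl} (d_i g_jl + d_j g_il - d_l g_ij), with g^inv = (1/(EG-F^2)) [[G, -F], [-F, E]]
first partials: E_x = 0, E_y = 33/8 + (121/8)*y, F_x = 33/16 + (121/16)*y, F_y = (121/16)*x, G_x = (121/8)*x, G_y = 0
D = EG - F^2 = 25/16 + (33/8)*y + (121/16)*y^2 + (121/16)*x^2
expanded: Gamma^x_xx = (G E_x - 2F F_x + F E_y)/(2D), Gamma^x_xy = (G E_y - F G_x)/(2D), Gamma^x_yy = (2G F_y - G G_x - F G_y)/(2D), Gamma^y_xx = (2E F_x - E E_y - F E_x)/(2D), Gamma^y_xy = (E G_x - F E_y)/(2D), Gamma^y_yy = (E G_y - 2F F_y + F G_x)/(2D); substitute and cancel common factors


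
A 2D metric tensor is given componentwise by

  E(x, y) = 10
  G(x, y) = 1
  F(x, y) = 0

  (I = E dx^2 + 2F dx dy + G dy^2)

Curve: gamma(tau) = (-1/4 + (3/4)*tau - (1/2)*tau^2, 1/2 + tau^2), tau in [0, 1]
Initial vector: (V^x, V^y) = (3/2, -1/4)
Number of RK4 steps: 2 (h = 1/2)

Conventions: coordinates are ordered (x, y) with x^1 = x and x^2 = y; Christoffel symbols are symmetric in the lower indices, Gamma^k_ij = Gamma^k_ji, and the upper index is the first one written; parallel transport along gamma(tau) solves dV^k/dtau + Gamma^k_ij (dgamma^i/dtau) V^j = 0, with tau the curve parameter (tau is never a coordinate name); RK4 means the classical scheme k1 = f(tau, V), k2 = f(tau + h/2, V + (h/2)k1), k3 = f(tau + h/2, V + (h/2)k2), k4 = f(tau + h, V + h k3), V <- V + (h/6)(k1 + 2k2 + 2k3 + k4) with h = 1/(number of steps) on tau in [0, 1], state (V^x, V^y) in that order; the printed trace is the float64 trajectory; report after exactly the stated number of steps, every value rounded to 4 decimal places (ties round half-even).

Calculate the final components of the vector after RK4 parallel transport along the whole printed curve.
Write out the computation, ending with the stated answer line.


gamma'(tau) = (3/4 - tau, 2*tau); f(tau, V)^k = -Gamma^k_ij(gamma(tau)) gamma'^i(tau) V^j; h = 1/2; intermediate values shown to 6 dp
curve data and Christoffel symbols at the stage parameters:
  tau = 0.000000: gamma = (-0.250000, 0.500000), gamma' = (0.750000, 0.000000); Gamma_xxx = 0.000000, Gamma_xxy = 0.000000, Gamma_xyy = 0.000000, Gamma_yxx = 0.000000, Gamma_yxy = 0.000000, Gamma_yyy = 0.000000
  tau = 0.250000: gamma = (-0.093750, 0.562500), gamma' = (0.500000, 0.500000); Gamma_xxx = 0.000000, Gamma_xxy = 0.000000, Gamma_xyy = 0.000000, Gamma_yxx = 0.000000, Gamma_yxy = 0.000000, Gamma_yyy = 0.000000
  tau = 0.500000: gamma = (0.000000, 0.750000), gamma' = (0.250000, 1.000000); Gamma_xxx = 0.000000, Gamma_xxy = 0.000000, Gamma_xyy = 0.000000, Gamma_yxx = 0.000000, Gamma_yxy = 0.000000, Gamma_yyy = 0.000000
  tau = 0.750000: gamma = (0.031250, 1.062500), gamma' = (0.000000, 1.500000); Gamma_xxx = 0.000000, Gamma_xxy = 0.000000, Gamma_xyy = 0.000000, Gamma_yxx = 0.000000, Gamma_yxy = 0.000000, Gamma_yyy = 0.000000
  tau = 1.000000: gamma = (0.000000, 1.500000), gamma' = (-0.250000, 2.000000); Gamma_xxx = 0.000000, Gamma_xxy = 0.000000, Gamma_xyy = 0.000000, Gamma_yxx = 0.000000, Gamma_yxy = 0.000000, Gamma_yyy = 0.000000
step 0: V^x = 1.5000, V^y = -0.2500
step 1: k1 = (0.000000, 0.000000), k2 = (0.000000, 0.000000), k3 = (0.000000, 0.000000), k4 = (0.000000, 0.000000); V <- V + (h/6)(k1 + 2k2 + 2k3 + k4): V^x = 1.5000, V^y = -0.2500
step 2: k1 = (0.000000, 0.000000), k2 = (0.000000, 0.000000), k3 = (0.000000, 0.000000), k4 = (0.000000, 0.000000); V <- V + (h/6)(k1 + 2k2 + 2k3 + k4): V^x = 1.5000, V^y = -0.2500

Answer: V^x = 1.5000, V^y = -0.2500


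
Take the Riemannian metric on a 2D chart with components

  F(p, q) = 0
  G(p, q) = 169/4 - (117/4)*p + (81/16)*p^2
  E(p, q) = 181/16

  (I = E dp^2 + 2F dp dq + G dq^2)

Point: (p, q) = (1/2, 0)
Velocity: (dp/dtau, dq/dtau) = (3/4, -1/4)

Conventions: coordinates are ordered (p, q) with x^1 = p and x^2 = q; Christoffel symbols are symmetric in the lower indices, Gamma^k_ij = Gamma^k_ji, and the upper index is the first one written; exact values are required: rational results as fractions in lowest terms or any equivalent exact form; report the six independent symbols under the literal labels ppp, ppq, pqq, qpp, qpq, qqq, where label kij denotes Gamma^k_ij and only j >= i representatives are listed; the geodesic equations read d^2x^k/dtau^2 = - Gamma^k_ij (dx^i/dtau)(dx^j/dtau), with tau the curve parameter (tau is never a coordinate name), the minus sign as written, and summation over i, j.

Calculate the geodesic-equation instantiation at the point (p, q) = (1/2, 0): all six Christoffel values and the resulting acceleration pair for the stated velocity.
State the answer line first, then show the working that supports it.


Answer: Gamma_ppp = 0, Gamma_ppq = 0, Gamma_pqq = 387/362, Gamma_qpp = 0, Gamma_qpq = -18/43, Gamma_qqq = 0; accelerations (d^2p/dtau^2, d^2q/dtau^2) = (-387/5792, -27/172)

E = 181/16, F = 0, G = 1849/64 at the point
E_p = 0, E_q = 0, F_p = 0, F_q = 0, G_p = -387/16, G_q = 0
EG - F^2 = 334669/1024;  g^inv = (1024/334669) * [[1849/64, 0], [0, 181/16]]
first-kind symbols [ij,l] = (1/2)(d_i g_jl + d_j g_il - d_l g_ij): [pp,p] = E_p/2 = 0, [pp,q] = F_p - E_q/2 = 0, [pq,p] = E_q/2 = 0, [pq,q] = G_p/2 = -387/32, [qq,p] = F_q - G_p/2 = 387/32, [qq,q] = G_q/2 = 0
Gamma^p_ij = (G*[ij,p] - F*[ij,q])/(EG - F^2), Gamma^q_ij = (E*[ij,q] - F*[ij,p])/(EG - F^2)
Gamma_ppp = 0, Gamma_ppq = 0, Gamma_pqq = 387/362, Gamma_qpp = 0, Gamma_qpq = -18/43, Gamma_qqq = 0
d^2p/dtau^2 = -(Gamma_ppp*(3/4)^2 + 2*Gamma_ppq*(3/4)*(-1/4) + Gamma_pqq*(-1/4)^2) = -387/5792
d^2q/dtau^2 = -(Gamma_qpp*(3/4)^2 + 2*Gamma_qpq*(3/4)*(-1/4) + Gamma_qqq*(-1/4)^2) = -27/172


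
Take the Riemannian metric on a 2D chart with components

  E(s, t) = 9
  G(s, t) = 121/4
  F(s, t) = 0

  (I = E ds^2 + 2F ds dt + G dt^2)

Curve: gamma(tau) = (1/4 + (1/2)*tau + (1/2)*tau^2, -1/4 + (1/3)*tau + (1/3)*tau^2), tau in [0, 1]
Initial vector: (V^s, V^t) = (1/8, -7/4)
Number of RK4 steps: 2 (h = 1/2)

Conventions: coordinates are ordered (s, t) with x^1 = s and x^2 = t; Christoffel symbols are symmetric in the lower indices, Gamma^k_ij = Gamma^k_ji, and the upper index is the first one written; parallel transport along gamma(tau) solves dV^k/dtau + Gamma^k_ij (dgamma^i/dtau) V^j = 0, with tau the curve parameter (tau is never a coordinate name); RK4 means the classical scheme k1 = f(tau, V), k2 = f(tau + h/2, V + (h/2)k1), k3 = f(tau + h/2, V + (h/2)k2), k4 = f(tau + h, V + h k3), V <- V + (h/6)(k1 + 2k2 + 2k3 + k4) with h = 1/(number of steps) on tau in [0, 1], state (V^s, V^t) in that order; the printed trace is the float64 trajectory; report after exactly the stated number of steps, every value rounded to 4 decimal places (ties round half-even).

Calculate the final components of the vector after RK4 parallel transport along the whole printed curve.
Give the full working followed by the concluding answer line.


gamma'(tau) = (1/2 + tau, 1/3 + (2/3)*tau); f(tau, V)^k = -Gamma^k_ij(gamma(tau)) gamma'^i(tau) V^j; h = 1/2; intermediate values shown to 6 dp
curve data and Christoffel symbols at the stage parameters:
  tau = 0.000000: gamma = (0.250000, -0.250000), gamma' = (0.500000, 0.333333); Gamma_sss = 0.000000, Gamma_sst = 0.000000, Gamma_stt = 0.000000, Gamma_tss = 0.000000, Gamma_tst = 0.000000, Gamma_ttt = 0.000000
  tau = 0.250000: gamma = (0.406250, -0.145833), gamma' = (0.750000, 0.500000); Gamma_sss = 0.000000, Gamma_sst = 0.000000, Gamma_stt = 0.000000, Gamma_tss = 0.000000, Gamma_tst = 0.000000, Gamma_ttt = 0.000000
  tau = 0.500000: gamma = (0.625000, 0.000000), gamma' = (1.000000, 0.666667); Gamma_sss = 0.000000, Gamma_sst = 0.000000, Gamma_stt = 0.000000, Gamma_tss = 0.000000, Gamma_tst = 0.000000, Gamma_ttt = 0.000000
  tau = 0.750000: gamma = (0.906250, 0.187500), gamma' = (1.250000, 0.833333); Gamma_sss = 0.000000, Gamma_sst = 0.000000, Gamma_stt = 0.000000, Gamma_tss = 0.000000, Gamma_tst = 0.000000, Gamma_ttt = 0.000000
  tau = 1.000000: gamma = (1.250000, 0.416667), gamma' = (1.500000, 1.000000); Gamma_sss = 0.000000, Gamma_sst = 0.000000, Gamma_stt = 0.000000, Gamma_tss = 0.000000, Gamma_tst = 0.000000, Gamma_ttt = 0.000000
step 0: V^s = 0.1250, V^t = -1.7500
step 1: k1 = (0.000000, 0.000000), k2 = (0.000000, 0.000000), k3 = (0.000000, 0.000000), k4 = (0.000000, 0.000000); V <- V + (h/6)(k1 + 2k2 + 2k3 + k4): V^s = 0.1250, V^t = -1.7500
step 2: k1 = (0.000000, 0.000000), k2 = (0.000000, 0.000000), k3 = (0.000000, 0.000000), k4 = (0.000000, 0.000000); V <- V + (h/6)(k1 + 2k2 + 2k3 + k4): V^s = 0.1250, V^t = -1.7500

Answer: V^s = 0.1250, V^t = -1.7500


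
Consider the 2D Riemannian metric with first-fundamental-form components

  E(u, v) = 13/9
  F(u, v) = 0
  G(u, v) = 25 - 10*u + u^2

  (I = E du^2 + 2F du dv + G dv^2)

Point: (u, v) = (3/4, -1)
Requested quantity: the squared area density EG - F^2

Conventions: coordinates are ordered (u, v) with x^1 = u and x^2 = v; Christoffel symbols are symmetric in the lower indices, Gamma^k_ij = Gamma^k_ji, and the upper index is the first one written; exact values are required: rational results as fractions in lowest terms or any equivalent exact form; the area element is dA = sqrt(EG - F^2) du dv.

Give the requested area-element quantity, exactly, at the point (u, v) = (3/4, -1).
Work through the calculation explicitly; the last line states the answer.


E = 13/9, F = 0, G = 289/16; EG - F^2 = 3757/144

Answer: EG - F^2 = 3757/144


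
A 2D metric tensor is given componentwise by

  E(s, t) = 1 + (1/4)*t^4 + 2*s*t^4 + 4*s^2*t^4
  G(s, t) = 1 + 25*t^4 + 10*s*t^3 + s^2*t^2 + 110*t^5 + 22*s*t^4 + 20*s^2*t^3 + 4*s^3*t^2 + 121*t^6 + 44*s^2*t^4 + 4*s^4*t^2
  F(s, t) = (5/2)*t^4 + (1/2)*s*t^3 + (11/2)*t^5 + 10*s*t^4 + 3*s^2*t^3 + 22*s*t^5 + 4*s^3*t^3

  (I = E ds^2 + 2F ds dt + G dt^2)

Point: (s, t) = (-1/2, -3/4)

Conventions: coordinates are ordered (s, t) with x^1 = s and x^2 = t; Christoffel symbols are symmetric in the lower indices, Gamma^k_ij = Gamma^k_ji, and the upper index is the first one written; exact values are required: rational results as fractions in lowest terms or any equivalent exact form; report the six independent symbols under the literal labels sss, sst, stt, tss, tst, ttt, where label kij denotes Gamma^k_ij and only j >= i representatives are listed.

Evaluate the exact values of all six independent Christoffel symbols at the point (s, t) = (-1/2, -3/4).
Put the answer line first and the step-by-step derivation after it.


Answer: Gamma_sss = -1296/18109, Gamma_sst = -864/18109, Gamma_stt = -12744/18109, Gamma_tss = -648/1393, Gamma_tst = -432/1393, Gamma_ttt = -6372/1393

E = 1105/1024, F = 1053/2048, G = 17785/4096 at the point
E_s = -81/128, E_t = -27/64, F_s = -1161/512, F_t = -2295/512, G_s = -351/128, G_t = -20709/512
EG - F^2 = 18109/4096;  g^inv = (4096/18109) * [[17785/4096, -1053/2048], [-1053/2048, 1105/1024]]
first-kind symbols [ij,l] = (1/2)(d_i g_jl + d_j g_il - d_l g_ij): [ss,s] = E_s/2 = -81/256, [ss,t] = F_s - E_t/2 = -1053/512, [st,s] = E_t/2 = -27/128, [st,t] = G_s/2 = -351/256, [tt,s] = F_t - G_s/2 = -1593/512, [tt,t] = G_t/2 = -20709/1024
Gamma^s_ij = (G*[ij,s] - F*[ij,t])/(EG - F^2), Gamma^t_ij = (E*[ij,t] - F*[ij,s])/(EG - F^2)


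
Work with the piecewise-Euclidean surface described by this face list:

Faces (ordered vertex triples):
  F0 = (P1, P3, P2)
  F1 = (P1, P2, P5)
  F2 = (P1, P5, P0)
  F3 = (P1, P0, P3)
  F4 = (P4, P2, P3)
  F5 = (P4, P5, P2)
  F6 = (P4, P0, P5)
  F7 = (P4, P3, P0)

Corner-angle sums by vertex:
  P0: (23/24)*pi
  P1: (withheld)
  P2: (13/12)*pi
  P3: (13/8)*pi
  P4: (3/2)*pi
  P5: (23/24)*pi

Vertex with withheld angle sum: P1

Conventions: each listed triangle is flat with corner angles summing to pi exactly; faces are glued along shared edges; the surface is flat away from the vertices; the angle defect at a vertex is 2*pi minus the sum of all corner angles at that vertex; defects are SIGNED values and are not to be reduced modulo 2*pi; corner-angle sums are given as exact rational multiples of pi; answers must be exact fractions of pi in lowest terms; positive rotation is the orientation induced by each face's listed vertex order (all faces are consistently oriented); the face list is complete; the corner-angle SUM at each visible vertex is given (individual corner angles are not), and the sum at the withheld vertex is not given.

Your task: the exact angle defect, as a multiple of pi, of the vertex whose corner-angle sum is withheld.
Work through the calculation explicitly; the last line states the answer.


V = 6, E = 12, F = 8; chi = V - E + F = 2
Gauss-Bonnet: total defect = 2*pi*chi = 4*pi; visible defects sum to (31/8)*pi

Answer: defect(P1) = pi/8


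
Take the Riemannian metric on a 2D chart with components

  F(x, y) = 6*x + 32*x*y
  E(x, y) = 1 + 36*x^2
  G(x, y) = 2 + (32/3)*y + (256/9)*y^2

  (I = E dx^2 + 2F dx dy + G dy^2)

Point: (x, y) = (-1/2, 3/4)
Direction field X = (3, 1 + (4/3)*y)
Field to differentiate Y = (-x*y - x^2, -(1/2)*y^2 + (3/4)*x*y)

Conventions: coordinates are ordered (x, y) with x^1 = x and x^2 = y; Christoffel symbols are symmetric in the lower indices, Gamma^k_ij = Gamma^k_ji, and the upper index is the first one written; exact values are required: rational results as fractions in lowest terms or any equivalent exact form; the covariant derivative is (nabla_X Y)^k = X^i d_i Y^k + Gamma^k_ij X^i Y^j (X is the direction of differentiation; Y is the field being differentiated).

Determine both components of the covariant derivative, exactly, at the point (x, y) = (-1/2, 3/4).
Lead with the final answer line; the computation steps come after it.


Answer: (nabla_X Y)^x = 29/14, (nabla_X Y)^y = -123/112

E = 10, F = -15, G = 26 at the point
E_x = -36, E_y = 0, F_x = 30, F_y = -16, G_x = 0, G_y = 160/3
EG - F^2 = 35;  g^inv = (1/35) * [[26, 15], [15, 10]]
first-kind symbols [ij,l] = (1/2)(d_i g_jl + d_j g_il - d_l g_ij): [xx,x] = E_x/2 = -18, [xx,y] = F_x - E_y/2 = 30, [xy,x] = E_y/2 = 0, [xy,y] = G_x/2 = 0, [yy,x] = F_y - G_x/2 = -16, [yy,y] = G_y/2 = 80/3
Gamma^x_ij = (G*[ij,x] - F*[ij,y])/(EG - F^2), Gamma^y_ij = (E*[ij,y] - F*[ij,x])/(EG - F^2)
Gamma_xxx = -18/35, Gamma_xxy = 0, Gamma_xyy = -16/35, Gamma_yxx = 6/7, Gamma_yxy = 0, Gamma_yyy = 16/21
X = (3, 2), Y = (1/8, -9/16) at the point


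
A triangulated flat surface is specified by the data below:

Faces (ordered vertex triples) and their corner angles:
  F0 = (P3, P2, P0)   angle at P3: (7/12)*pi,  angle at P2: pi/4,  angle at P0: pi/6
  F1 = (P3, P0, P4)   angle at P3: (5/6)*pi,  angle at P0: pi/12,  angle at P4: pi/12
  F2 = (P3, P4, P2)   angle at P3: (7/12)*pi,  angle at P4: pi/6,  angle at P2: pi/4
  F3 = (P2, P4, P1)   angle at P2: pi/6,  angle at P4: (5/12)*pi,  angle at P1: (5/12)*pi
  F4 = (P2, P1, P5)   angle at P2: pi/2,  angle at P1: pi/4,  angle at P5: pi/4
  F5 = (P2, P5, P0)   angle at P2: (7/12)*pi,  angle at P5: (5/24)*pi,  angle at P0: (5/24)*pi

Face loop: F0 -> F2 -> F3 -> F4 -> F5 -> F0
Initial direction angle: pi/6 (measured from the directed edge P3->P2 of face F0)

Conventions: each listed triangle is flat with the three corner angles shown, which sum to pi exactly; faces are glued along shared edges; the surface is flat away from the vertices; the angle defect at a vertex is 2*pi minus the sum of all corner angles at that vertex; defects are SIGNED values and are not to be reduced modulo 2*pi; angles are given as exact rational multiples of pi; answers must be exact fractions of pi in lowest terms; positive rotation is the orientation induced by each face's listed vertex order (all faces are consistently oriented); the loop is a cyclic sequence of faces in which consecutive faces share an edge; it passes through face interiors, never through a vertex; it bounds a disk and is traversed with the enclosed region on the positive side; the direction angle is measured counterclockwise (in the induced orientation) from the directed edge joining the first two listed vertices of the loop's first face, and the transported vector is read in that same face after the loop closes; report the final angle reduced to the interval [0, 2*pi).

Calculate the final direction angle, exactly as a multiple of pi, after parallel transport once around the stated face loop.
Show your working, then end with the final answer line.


enclosed vertex P2: corner angles sum to (7/4)*pi, defect = 2*pi - (7/4)*pi = pi/4
the rotation equals the total enclosed defect, so the final angle is initial + defects (mod 2*pi)
final angle = pi/6 + pi/4 = (5/12)*pi (mod 2*pi)

Answer: final direction angle = (5/12)*pi


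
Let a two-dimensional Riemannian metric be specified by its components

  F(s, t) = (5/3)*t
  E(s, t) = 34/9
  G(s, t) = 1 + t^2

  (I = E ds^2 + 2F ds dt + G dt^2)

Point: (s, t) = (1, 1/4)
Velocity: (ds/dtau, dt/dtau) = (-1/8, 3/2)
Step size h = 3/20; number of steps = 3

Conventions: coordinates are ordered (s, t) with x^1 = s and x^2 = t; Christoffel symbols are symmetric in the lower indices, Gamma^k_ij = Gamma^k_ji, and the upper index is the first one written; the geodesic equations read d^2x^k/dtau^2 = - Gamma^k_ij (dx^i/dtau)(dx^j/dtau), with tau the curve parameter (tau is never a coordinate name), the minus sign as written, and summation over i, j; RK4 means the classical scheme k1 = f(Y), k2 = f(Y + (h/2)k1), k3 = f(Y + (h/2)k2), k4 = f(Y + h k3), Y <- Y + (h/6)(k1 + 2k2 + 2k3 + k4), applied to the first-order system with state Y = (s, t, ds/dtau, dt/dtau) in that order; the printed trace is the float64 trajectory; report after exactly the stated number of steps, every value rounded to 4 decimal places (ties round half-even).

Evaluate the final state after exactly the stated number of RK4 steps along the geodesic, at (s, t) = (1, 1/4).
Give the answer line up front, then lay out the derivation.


Answer: s = 0.8533, t = 0.9000, ds/dtau = -0.5045, dt/dtau = 1.3724

f(Y) = (ds/dtau, dt/dtau, -Gamma^s_ij Y'^i Y'^j, -Gamma^t_ij Y'^i Y'^j) with the Gammas evaluated at the stage position; h = 0.150000; intermediate values shown to 6 dp
step 0: s = 1.0000, t = 0.2500, ds/dtau = -0.1250, dt/dtau = 1.5000
step 1:
  k1: at (s, t) = (1.000000, 0.250000), (ds/dtau, dt/dtau) = (-0.125000, 1.500000); Gamma_sss = 0.000000, Gamma_sst = 0.000000, Gamma_stt = 0.433996, Gamma_tss = 0.000000, Gamma_tst = 0.000000, Gamma_ttt = 0.065099; k1 = (-0.125000, 1.500000, -0.976492, -0.146474)
  k2: at (s, t) = (0.990625, 0.362500), (ds/dtau, dt/dtau) = (-0.198237, 1.489014); Gamma_sss = 0.000000, Gamma_sst = 0.000000, Gamma_stt = 0.426346, Gamma_tss = 0.000000, Gamma_tst = 0.000000, Gamma_ttt = 0.092730; k2 = (-0.198237, 1.489014, -0.945280, -0.205598)
  k3: at (s, t) = (0.985132, 0.361676), (ds/dtau, dt/dtau) = (-0.195896, 1.484580); Gamma_sss = 0.000000, Gamma_sst = 0.000000, Gamma_stt = 0.426412, Gamma_tss = 0.000000, Gamma_tst = 0.000000, Gamma_ttt = 0.092534; k3 = (-0.195896, 1.484580, -0.939802, -0.203942)
  k4: at (s, t) = (0.970616, 0.472687), (ds/dtau, dt/dtau) = (-0.265970, 1.469409); Gamma_sss = 0.000000, Gamma_sst = 0.000000, Gamma_stt = 0.416541, Gamma_tss = 0.000000, Gamma_tst = 0.000000, Gamma_ttt = 0.118136; k4 = (-0.265970, 1.469409, -0.899379, -0.255075)
  Y <- Y + (h/6)(k1 + 2k2 + 2k3 + k4): s = 0.9705, t = 0.4729, ds/dtau = -0.2662, dt/dtau = 1.4695
step 2:
  k1: at (s, t) = (0.970519, 0.472915), (ds/dtau, dt/dtau) = (-0.266151, 1.469484); Gamma_sss = 0.000000, Gamma_sst = 0.000000, Gamma_stt = 0.416518, Gamma_tss = 0.000000, Gamma_tst = 0.000000, Gamma_ttt = 0.118187; k1 = (-0.266151, 1.469484, -0.899423, -0.255210)
  k2: at (s, t) = (0.950558, 0.583126), (ds/dtau, dt/dtau) = (-0.333608, 1.450343); Gamma_sss = 0.000000, Gamma_sst = 0.000000, Gamma_stt = 0.404745, Gamma_tss = 0.000000, Gamma_tst = 0.000000, Gamma_ttt = 0.141611; k2 = (-0.333608, 1.450343, -0.851381, -0.297877)
  k3: at (s, t) = (0.945499, 0.581691), (ds/dtau, dt/dtau) = (-0.330004, 1.447143); Gamma_sss = 0.000000, Gamma_sst = 0.000000, Gamma_stt = 0.404910, Gamma_tss = 0.000000, Gamma_tst = 0.000000, Gamma_ttt = 0.141319; k3 = (-0.330004, 1.447143, -0.847972, -0.295955)
  k4: at (s, t) = (0.921018, 0.689986), (ds/dtau, dt/dtau) = (-0.393347, 1.425091); Gamma_sss = 0.000000, Gamma_sst = 0.000000, Gamma_stt = 0.391801, Gamma_tss = 0.000000, Gamma_tst = 0.000000, Gamma_ttt = 0.162202; k4 = (-0.393347, 1.425091, -0.795703, -0.329415)
  Y <- Y + (h/6)(k1 + 2k2 + 2k3 + k4): s = 0.9209, t = 0.6902, ds/dtau = -0.3935, dt/dtau = 1.4252
step 3:
  k1: at (s, t) = (0.920851, 0.690154), (ds/dtau, dt/dtau) = (-0.393497, 1.425177); Gamma_sss = 0.000000, Gamma_sst = 0.000000, Gamma_stt = 0.391780, Gamma_tss = 0.000000, Gamma_tst = 0.000000, Gamma_ttt = 0.162233; k1 = (-0.393497, 1.425177, -0.795756, -0.329516)
  k2: at (s, t) = (0.891339, 0.797042), (ds/dtau, dt/dtau) = (-0.453178, 1.400463); Gamma_sss = 0.000000, Gamma_sst = 0.000000, Gamma_stt = 0.377667, Gamma_tss = 0.000000, Gamma_tst = 0.000000, Gamma_ttt = 0.180610; k2 = (-0.453178, 1.400463, -0.740718, -0.354230)
  k3: at (s, t) = (0.886863, 0.795188), (ds/dtau, dt/dtau) = (-0.449050, 1.398610); Gamma_sss = 0.000000, Gamma_sst = 0.000000, Gamma_stt = 0.377920, Gamma_tss = 0.000000, Gamma_tst = 0.000000, Gamma_ttt = 0.180311; k3 = (-0.449050, 1.398610, -0.739253, -0.352707)
  k4: at (s, t) = (0.853493, 0.899945), (ds/dtau, dt/dtau) = (-0.504385, 1.372271); Gamma_sss = 0.000000, Gamma_sst = 0.000000, Gamma_stt = 0.363292, Gamma_tss = 0.000000, Gamma_tst = 0.000000, Gamma_ttt = 0.196166; k4 = (-0.504385, 1.372271, -0.684125, -0.369405)
  Y <- Y + (h/6)(k1 + 2k2 + 2k3 + k4): s = 0.8533, t = 0.9000, ds/dtau = -0.5045, dt/dtau = 1.3724


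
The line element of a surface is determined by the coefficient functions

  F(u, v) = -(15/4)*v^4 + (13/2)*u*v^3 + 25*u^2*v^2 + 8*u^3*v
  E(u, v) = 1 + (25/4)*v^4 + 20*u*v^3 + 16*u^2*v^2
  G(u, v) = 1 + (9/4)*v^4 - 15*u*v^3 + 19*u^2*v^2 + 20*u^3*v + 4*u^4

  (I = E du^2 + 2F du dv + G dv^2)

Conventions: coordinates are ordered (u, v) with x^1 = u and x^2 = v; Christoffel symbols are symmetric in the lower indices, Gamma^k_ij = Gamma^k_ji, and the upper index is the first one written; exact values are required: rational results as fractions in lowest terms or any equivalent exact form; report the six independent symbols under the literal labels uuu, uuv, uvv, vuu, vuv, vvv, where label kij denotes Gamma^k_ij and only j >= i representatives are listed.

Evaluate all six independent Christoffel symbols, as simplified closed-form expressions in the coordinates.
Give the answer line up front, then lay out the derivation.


Answer: Gamma_uuu = (32*u*v^2 + 20*v^3)/(8*u^4 + 40*u^3*v + 70*u^2*v^2 + 10*u*v^3 + 17*v^4 + 2), Gamma_uuv = (32*u^2*v + 60*u*v^2 + 25*v^3)/(8*u^4 + 40*u^3*v + 70*u^2*v^2 + 10*u*v^3 + 17*v^4 + 2), Gamma_uvv = (40*u^2*v + u*v^2 - 15*v^3)/(8*u^4 + 40*u^3*v + 70*u^2*v^2 + 10*u*v^3 + 17*v^4 + 2), Gamma_vuu = (16*u^2*v + 40*u*v^2 - 12*v^3)/(8*u^4 + 40*u^3*v + 70*u^2*v^2 + 10*u*v^3 + 17*v^4 + 2), Gamma_vuv = (16*u^3 + 60*u^2*v + 38*u*v^2 - 15*v^3)/(8*u^4 + 40*u^3*v + 70*u^2*v^2 + 10*u*v^3 + 17*v^4 + 2), Gamma_vvv = (20*u^3 + 38*u^2*v - 45*u*v^2 + 9*v^3)/(8*u^4 + 40*u^3*v + 70*u^2*v^2 + 10*u*v^3 + 17*v^4 + 2)

E = 1 + (25/4)*v^4 + 20*u*v^3 + 16*u^2*v^2; F = -(15/4)*v^4 + (13/2)*u*v^3 + 25*u^2*v^2 + 8*u^3*v; G = 1 + (9/4)*v^4 - 15*u*v^3 + 19*u^2*v^2 + 20*u^3*v + 4*u^4
Gamma^k_ij = (1/2) g^{kl} (d_i g_jl + d_j g_il - d_l g_ij), with g^inv = (1/(EG-F^2)) [[G, -F], [-F, E]]
first partials: E_u = 20*v^3 + 32*u*v^2, E_v = 25*v^3 + 60*u*v^2 + 32*u^2*v, F_u = (13/2)*v^3 + 50*u*v^2 + 24*u^2*v, F_v = -15*v^3 + (39/2)*u*v^2 + 50*u^2*v + 8*u^3, G_u = -15*v^3 + 38*u*v^2 + 60*u^2*v + 16*u^3, G_v = 9*v^3 - 45*u*v^2 + 38*u^2*v + 20*u^3
D = EG - F^2 = 1 + (17/2)*v^4 + 5*u*v^3 + 35*u^2*v^2 + 20*u^3*v + 4*u^4
expanded: Gamma^u_uu = (G E_u - 2F F_u + F E_v)/(2D), Gamma^u_uv = (G E_v - F G_u)/(2D), Gamma^u_vv = (2G F_v - G G_u - F G_v)/(2D), Gamma^v_uu = (2E F_u - E E_v - F E_u)/(2D), Gamma^v_uv = (E G_u - F E_v)/(2D), Gamma^v_vv = (E G_v - 2F F_v + F G_u)/(2D); substitute and cancel common factors


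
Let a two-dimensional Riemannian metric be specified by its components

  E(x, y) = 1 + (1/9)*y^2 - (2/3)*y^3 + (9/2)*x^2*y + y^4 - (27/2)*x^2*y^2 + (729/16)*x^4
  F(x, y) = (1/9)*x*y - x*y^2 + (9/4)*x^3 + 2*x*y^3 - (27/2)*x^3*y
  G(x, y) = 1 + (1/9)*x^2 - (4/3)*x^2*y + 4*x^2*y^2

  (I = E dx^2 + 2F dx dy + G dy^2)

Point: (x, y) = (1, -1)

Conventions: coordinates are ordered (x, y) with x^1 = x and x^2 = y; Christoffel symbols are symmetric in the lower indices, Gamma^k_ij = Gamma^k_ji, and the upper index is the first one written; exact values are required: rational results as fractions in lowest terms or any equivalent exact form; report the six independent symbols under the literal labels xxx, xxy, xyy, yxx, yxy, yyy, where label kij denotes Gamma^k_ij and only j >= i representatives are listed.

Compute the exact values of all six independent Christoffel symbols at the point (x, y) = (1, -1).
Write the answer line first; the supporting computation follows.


Answer: Gamma_xxx = 10530/5153, Gamma_xxy = 1820/5153, Gamma_xyy = -1560/5153, Gamma_yxx = 4536/5153, Gamma_yxy = 784/5153, Gamma_yyy = -672/5153

E = 4369/144, F = 455/36, G = 58/9 at the point
E_x = 585/4, E_y = 455/18, F_x = 1589/36, F_y = -97/18, G_x = 98/9, G_y = -28/3
EG - F^2 = 5153/144;  g^inv = (144/5153) * [[58/9, -455/36], [-455/36, 4369/144]]
first-kind symbols [ij,l] = (1/2)(d_i g_jl + d_j g_il - d_l g_ij): [xx,x] = E_x/2 = 585/8, [xx,y] = F_x - E_y/2 = 63/2, [xy,x] = E_y/2 = 455/36, [xy,y] = G_x/2 = 49/9, [yy,x] = F_y - G_x/2 = -65/6, [yy,y] = G_y/2 = -14/3
Gamma^x_ij = (G*[ij,x] - F*[ij,y])/(EG - F^2), Gamma^y_ij = (E*[ij,y] - F*[ij,x])/(EG - F^2)
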